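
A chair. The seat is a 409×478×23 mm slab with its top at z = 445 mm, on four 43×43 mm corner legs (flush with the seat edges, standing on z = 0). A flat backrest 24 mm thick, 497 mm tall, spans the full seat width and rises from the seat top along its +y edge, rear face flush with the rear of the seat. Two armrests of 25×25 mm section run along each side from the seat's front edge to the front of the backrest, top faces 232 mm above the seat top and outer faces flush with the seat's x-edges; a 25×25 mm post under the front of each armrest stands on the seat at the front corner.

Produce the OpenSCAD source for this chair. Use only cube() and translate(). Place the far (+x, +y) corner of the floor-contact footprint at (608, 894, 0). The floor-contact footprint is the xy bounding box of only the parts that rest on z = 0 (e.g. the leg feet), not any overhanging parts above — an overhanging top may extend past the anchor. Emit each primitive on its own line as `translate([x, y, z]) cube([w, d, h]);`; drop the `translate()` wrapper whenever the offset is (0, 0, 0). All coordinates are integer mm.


translate([199, 416, 422]) cube([409, 478, 23]);
translate([199, 416, 0]) cube([43, 43, 422]);
translate([565, 416, 0]) cube([43, 43, 422]);
translate([199, 851, 0]) cube([43, 43, 422]);
translate([565, 851, 0]) cube([43, 43, 422]);
translate([199, 870, 445]) cube([409, 24, 497]);
translate([199, 416, 652]) cube([25, 454, 25]);
translate([583, 416, 652]) cube([25, 454, 25]);
translate([199, 416, 445]) cube([25, 25, 207]);
translate([583, 416, 445]) cube([25, 25, 207]);


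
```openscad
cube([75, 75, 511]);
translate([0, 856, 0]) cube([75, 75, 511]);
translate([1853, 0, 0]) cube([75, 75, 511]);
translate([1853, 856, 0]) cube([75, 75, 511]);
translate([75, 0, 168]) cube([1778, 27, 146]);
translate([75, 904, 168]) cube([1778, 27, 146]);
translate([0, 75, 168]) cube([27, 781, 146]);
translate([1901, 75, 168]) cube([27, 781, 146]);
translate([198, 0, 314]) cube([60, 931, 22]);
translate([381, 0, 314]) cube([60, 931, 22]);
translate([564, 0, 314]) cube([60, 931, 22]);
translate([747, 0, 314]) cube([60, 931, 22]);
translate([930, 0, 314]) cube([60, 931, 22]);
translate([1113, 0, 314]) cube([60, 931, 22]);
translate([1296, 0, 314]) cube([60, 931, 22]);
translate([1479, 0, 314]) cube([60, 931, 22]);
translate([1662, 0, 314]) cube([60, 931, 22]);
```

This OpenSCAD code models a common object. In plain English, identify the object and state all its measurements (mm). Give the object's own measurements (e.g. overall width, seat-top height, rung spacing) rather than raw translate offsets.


A bed frame 1928 mm long (x) by 931 mm wide (y). Four 75×75 mm corner posts, 511 mm tall, at the corners of the footprint. Four rails of 27 mm thickness and 146 mm height run between adjacent posts with their undersides at z = 168 mm, their outer faces flush with the outside of the frame (the two x-running rails run between the posts' inner faces; the two y-running rails run between the posts' inner faces). 9 slats, each 60 mm wide (x) and 22 mm thick, lie across the top of the two x-running rails, running the full 931 mm width of the frame in y; along x they sit between the end posts with a 123 mm gap after the −x posts and between neighbouring slats, leaving 131 mm before the +x posts.


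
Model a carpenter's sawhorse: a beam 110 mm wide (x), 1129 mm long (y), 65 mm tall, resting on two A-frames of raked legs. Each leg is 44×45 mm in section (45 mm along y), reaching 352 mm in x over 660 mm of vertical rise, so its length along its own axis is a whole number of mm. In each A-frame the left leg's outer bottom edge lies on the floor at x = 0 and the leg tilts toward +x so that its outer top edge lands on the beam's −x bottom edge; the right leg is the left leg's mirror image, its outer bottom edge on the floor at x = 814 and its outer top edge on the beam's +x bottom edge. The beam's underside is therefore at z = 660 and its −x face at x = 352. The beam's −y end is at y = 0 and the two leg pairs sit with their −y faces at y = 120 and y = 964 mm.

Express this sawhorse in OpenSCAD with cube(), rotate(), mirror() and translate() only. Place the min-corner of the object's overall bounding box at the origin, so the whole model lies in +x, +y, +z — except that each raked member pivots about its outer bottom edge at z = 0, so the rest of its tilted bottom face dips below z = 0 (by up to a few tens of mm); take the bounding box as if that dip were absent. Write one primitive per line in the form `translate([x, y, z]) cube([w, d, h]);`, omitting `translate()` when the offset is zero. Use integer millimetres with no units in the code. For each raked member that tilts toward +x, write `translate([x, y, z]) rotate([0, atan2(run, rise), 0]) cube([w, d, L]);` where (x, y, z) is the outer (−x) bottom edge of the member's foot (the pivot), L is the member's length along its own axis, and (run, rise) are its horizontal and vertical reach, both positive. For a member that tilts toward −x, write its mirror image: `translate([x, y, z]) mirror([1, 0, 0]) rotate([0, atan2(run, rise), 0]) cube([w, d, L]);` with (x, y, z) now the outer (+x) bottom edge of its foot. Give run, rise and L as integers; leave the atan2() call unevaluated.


translate([352, 0, 660]) cube([110, 1129, 65]);
translate([0, 120, 0]) rotate([0, atan2(352, 660), 0]) cube([44, 45, 748]);
translate([814, 120, 0]) mirror([1, 0, 0]) rotate([0, atan2(352, 660), 0]) cube([44, 45, 748]);
translate([0, 964, 0]) rotate([0, atan2(352, 660), 0]) cube([44, 45, 748]);
translate([814, 964, 0]) mirror([1, 0, 0]) rotate([0, atan2(352, 660), 0]) cube([44, 45, 748]);


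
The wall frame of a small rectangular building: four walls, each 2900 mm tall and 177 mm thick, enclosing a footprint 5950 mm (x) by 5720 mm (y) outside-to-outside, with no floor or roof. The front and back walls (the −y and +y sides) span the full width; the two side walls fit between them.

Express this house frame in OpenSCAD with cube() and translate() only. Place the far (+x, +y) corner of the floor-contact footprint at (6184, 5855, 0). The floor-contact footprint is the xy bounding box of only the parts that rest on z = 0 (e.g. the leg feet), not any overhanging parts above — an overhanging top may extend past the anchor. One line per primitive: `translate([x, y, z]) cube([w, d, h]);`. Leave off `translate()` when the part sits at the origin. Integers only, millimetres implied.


translate([234, 135, 0]) cube([5950, 177, 2900]);
translate([234, 5678, 0]) cube([5950, 177, 2900]);
translate([234, 312, 0]) cube([177, 5366, 2900]);
translate([6007, 312, 0]) cube([177, 5366, 2900]);


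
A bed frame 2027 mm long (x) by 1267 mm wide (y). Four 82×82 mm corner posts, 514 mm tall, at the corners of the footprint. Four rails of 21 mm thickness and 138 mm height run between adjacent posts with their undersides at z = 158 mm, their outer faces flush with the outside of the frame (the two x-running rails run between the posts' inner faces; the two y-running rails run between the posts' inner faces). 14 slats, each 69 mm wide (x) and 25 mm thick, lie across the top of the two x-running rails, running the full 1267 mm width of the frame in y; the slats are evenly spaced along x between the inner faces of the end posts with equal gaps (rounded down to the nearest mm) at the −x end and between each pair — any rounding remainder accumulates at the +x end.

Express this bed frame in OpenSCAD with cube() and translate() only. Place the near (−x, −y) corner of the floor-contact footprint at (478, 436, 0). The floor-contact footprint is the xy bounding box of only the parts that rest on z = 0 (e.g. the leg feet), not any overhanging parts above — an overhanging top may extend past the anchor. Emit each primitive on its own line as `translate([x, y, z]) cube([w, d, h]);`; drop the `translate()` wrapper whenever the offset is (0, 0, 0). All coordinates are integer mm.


translate([478, 436, 0]) cube([82, 82, 514]);
translate([478, 1621, 0]) cube([82, 82, 514]);
translate([2423, 436, 0]) cube([82, 82, 514]);
translate([2423, 1621, 0]) cube([82, 82, 514]);
translate([560, 436, 158]) cube([1863, 21, 138]);
translate([560, 1682, 158]) cube([1863, 21, 138]);
translate([478, 518, 158]) cube([21, 1103, 138]);
translate([2484, 518, 158]) cube([21, 1103, 138]);
translate([619, 436, 296]) cube([69, 1267, 25]);
translate([747, 436, 296]) cube([69, 1267, 25]);
translate([875, 436, 296]) cube([69, 1267, 25]);
translate([1003, 436, 296]) cube([69, 1267, 25]);
translate([1131, 436, 296]) cube([69, 1267, 25]);
translate([1259, 436, 296]) cube([69, 1267, 25]);
translate([1387, 436, 296]) cube([69, 1267, 25]);
translate([1515, 436, 296]) cube([69, 1267, 25]);
translate([1643, 436, 296]) cube([69, 1267, 25]);
translate([1771, 436, 296]) cube([69, 1267, 25]);
translate([1899, 436, 296]) cube([69, 1267, 25]);
translate([2027, 436, 296]) cube([69, 1267, 25]);
translate([2155, 436, 296]) cube([69, 1267, 25]);
translate([2283, 436, 296]) cube([69, 1267, 25]);


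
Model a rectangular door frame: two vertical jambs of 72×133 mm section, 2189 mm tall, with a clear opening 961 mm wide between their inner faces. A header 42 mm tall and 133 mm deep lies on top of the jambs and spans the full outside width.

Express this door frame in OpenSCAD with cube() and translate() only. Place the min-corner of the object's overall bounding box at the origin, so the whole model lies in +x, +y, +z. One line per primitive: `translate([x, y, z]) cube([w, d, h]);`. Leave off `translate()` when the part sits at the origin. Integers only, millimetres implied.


cube([72, 133, 2189]);
translate([1033, 0, 0]) cube([72, 133, 2189]);
translate([0, 0, 2189]) cube([1105, 133, 42]);


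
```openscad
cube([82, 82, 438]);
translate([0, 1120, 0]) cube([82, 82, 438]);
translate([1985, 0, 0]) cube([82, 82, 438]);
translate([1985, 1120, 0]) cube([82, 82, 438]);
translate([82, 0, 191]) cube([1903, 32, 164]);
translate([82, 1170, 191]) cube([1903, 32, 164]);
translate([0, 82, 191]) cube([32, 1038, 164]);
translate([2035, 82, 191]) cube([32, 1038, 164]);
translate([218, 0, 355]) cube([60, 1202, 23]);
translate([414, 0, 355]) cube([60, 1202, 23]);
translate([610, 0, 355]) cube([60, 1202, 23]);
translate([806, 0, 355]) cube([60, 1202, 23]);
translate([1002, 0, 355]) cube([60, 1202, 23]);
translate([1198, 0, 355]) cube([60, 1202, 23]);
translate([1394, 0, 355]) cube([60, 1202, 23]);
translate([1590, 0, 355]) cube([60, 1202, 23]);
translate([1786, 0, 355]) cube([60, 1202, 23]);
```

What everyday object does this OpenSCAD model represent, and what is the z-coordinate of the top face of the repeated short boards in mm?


A bed frame. The slat-top height is 378 mm.

Four posts, four rails, and a row of slats — a bed frame. Slats sit on the rails at z = 191 + 164 = 355; with slat thickness 23, the top is 378 mm.


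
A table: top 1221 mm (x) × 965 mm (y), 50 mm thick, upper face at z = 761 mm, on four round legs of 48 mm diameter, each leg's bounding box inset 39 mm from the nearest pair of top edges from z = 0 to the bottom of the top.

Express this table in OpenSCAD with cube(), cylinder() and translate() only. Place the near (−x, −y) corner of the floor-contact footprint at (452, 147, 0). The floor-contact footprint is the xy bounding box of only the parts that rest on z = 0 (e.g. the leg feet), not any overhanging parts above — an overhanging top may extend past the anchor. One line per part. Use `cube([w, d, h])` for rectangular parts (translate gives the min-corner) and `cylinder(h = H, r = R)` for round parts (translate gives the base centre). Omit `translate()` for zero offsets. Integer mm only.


translate([413, 108, 711]) cube([1221, 965, 50]);
translate([476, 171, 0]) cylinder(h = 711, r = 24);
translate([1571, 171, 0]) cylinder(h = 711, r = 24);
translate([476, 1010, 0]) cylinder(h = 711, r = 24);
translate([1571, 1010, 0]) cylinder(h = 711, r = 24);


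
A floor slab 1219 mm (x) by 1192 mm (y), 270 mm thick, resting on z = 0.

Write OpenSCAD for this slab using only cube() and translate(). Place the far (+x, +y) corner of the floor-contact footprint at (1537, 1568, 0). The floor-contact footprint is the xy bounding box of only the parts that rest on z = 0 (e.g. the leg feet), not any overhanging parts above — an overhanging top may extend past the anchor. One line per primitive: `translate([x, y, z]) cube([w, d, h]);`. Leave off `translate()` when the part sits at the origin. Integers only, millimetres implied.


translate([318, 376, 0]) cube([1219, 1192, 270]);


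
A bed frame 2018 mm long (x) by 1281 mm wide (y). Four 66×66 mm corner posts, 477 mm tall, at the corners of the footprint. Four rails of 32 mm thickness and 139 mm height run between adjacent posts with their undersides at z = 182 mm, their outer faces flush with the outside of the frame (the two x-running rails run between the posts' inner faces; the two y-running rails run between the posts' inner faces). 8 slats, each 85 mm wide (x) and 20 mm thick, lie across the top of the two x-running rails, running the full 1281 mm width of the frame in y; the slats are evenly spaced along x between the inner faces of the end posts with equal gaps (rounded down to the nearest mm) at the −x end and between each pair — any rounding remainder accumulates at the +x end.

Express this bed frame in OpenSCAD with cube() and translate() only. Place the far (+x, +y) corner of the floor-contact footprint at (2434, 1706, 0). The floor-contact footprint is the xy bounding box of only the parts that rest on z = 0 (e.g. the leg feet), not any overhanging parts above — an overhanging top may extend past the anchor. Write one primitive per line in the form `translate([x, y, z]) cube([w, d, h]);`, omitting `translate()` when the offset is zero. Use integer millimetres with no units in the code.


// slat z = rail_z + rail_h = 182 + 139 = 321
// slat gap = ⌊(1886 − 8·85) / 9⌋ = 134
translate([416, 425, 0]) cube([66, 66, 477]);
translate([416, 1640, 0]) cube([66, 66, 477]);
translate([2368, 425, 0]) cube([66, 66, 477]);
translate([2368, 1640, 0]) cube([66, 66, 477]);
translate([482, 425, 182]) cube([1886, 32, 139]);
translate([482, 1674, 182]) cube([1886, 32, 139]);
translate([416, 491, 182]) cube([32, 1149, 139]);
translate([2402, 491, 182]) cube([32, 1149, 139]);
translate([616, 425, 321]) cube([85, 1281, 20]);
translate([835, 425, 321]) cube([85, 1281, 20]);
translate([1054, 425, 321]) cube([85, 1281, 20]);
translate([1273, 425, 321]) cube([85, 1281, 20]);
translate([1492, 425, 321]) cube([85, 1281, 20]);
translate([1711, 425, 321]) cube([85, 1281, 20]);
translate([1930, 425, 321]) cube([85, 1281, 20]);
translate([2149, 425, 321]) cube([85, 1281, 20]);


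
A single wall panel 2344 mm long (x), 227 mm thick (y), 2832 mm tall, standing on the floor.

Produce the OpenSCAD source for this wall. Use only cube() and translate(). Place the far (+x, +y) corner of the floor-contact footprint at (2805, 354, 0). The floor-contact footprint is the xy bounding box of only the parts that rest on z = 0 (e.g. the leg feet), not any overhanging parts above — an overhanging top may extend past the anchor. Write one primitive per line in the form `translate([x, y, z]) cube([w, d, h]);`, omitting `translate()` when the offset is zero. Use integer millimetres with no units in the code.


translate([461, 127, 0]) cube([2344, 227, 2832]);


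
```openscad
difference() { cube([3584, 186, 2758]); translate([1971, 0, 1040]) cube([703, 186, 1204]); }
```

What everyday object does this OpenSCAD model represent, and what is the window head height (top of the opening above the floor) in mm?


A wall with a window opening. The window head height is 2244 mm.

A wall with a rectangular opening subtracted — a window. Sill at z = 1040, opening 1204 mm tall, so the head is at 1040 + 1204 = 2244 mm.


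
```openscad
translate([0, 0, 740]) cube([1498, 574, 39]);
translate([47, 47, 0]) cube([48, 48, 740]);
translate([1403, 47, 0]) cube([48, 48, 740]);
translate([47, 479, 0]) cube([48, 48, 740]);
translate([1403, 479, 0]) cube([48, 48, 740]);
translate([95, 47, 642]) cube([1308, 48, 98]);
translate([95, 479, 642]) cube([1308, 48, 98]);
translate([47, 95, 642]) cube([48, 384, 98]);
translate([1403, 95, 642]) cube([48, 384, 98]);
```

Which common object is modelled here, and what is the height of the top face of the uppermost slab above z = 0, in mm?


A table. The table height is 779 mm.

A 1498×574×39 slab sits at z = 740 on four 48 mm square posts — a table. The top surface is at 740 + 39 = 779 mm.


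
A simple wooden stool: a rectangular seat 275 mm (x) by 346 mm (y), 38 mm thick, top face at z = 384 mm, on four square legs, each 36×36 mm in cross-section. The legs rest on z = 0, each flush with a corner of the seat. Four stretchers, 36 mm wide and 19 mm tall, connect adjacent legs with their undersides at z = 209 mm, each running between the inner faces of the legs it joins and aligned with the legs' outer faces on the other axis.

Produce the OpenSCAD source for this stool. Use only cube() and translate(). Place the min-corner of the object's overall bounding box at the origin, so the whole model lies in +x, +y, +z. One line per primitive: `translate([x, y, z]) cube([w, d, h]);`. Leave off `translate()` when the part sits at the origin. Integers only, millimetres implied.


translate([0, 0, 346]) cube([275, 346, 38]);
cube([36, 36, 346]);
translate([239, 0, 0]) cube([36, 36, 346]);
translate([0, 310, 0]) cube([36, 36, 346]);
translate([239, 310, 0]) cube([36, 36, 346]);
translate([36, 0, 209]) cube([203, 36, 19]);
translate([36, 310, 209]) cube([203, 36, 19]);
translate([0, 36, 209]) cube([36, 274, 19]);
translate([239, 36, 209]) cube([36, 274, 19]);


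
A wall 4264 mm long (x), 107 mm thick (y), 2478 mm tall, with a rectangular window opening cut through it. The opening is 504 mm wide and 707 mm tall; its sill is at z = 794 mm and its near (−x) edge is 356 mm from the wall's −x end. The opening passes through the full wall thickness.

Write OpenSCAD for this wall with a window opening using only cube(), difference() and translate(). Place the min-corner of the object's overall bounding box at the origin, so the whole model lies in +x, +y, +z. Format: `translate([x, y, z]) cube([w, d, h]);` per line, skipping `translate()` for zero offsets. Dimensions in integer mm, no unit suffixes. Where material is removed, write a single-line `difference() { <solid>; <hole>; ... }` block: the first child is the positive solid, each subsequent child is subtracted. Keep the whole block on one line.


difference() { cube([4264, 107, 2478]); translate([356, 0, 794]) cube([504, 107, 707]); }


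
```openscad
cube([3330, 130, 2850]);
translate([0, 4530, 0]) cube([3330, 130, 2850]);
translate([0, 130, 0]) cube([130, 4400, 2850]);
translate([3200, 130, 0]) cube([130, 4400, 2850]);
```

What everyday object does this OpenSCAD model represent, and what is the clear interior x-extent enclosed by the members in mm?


A house (or room) frame. The interior width is 3070 mm.

Four 2850 mm walls enclosing a rectangle with no floor or roof — a room or house frame. Outside width is 3330 mm and wall thickness is 130 mm, so the interior width is 3330 − 2 × 130 = 3070 mm.


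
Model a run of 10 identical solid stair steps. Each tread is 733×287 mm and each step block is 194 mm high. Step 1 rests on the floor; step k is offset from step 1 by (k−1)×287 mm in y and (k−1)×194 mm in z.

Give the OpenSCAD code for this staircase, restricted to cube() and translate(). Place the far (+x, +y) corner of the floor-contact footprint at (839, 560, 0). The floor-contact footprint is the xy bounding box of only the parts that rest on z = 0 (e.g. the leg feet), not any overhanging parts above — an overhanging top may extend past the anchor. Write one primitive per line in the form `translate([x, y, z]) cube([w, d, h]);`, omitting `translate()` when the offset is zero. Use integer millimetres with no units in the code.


translate([106, 273, 0]) cube([733, 287, 194]);
translate([106, 560, 194]) cube([733, 287, 194]);
translate([106, 847, 388]) cube([733, 287, 194]);
translate([106, 1134, 582]) cube([733, 287, 194]);
translate([106, 1421, 776]) cube([733, 287, 194]);
translate([106, 1708, 970]) cube([733, 287, 194]);
translate([106, 1995, 1164]) cube([733, 287, 194]);
translate([106, 2282, 1358]) cube([733, 287, 194]);
translate([106, 2569, 1552]) cube([733, 287, 194]);
translate([106, 2856, 1746]) cube([733, 287, 194]);


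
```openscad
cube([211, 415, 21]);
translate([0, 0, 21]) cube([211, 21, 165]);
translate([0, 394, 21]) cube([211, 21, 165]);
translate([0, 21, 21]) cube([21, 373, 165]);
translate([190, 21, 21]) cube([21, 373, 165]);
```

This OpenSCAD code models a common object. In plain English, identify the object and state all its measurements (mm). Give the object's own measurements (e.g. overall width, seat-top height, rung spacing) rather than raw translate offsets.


An open-topped rectangular box: outside dimensions 211×415×186 mm, with a uniform wall and base thickness of 21 mm. The base is a full 211×415 slab on the floor; four walls sit on top of the base. The front and back walls (the −y and +y sides) span the full width; the two side walls fit between them.


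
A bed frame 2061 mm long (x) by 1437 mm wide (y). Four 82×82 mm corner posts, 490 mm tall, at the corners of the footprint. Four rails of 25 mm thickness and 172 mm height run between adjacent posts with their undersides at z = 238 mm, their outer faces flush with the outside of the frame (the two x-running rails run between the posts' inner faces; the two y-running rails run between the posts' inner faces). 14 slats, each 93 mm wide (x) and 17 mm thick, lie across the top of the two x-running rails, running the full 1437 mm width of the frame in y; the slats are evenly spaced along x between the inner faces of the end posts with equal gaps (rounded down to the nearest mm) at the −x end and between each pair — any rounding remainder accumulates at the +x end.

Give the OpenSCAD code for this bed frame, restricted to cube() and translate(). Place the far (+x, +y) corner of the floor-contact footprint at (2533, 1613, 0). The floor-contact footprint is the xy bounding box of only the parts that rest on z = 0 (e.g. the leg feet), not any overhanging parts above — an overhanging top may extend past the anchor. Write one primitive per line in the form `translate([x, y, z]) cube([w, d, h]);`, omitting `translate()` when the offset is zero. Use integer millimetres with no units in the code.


// slat z = rail_z + rail_h = 238 + 172 = 410
// slat gap = ⌊(1897 − 14·93) / 15⌋ = 39
translate([472, 176, 0]) cube([82, 82, 490]);
translate([472, 1531, 0]) cube([82, 82, 490]);
translate([2451, 176, 0]) cube([82, 82, 490]);
translate([2451, 1531, 0]) cube([82, 82, 490]);
translate([554, 176, 238]) cube([1897, 25, 172]);
translate([554, 1588, 238]) cube([1897, 25, 172]);
translate([472, 258, 238]) cube([25, 1273, 172]);
translate([2508, 258, 238]) cube([25, 1273, 172]);
translate([593, 176, 410]) cube([93, 1437, 17]);
translate([725, 176, 410]) cube([93, 1437, 17]);
translate([857, 176, 410]) cube([93, 1437, 17]);
translate([989, 176, 410]) cube([93, 1437, 17]);
translate([1121, 176, 410]) cube([93, 1437, 17]);
translate([1253, 176, 410]) cube([93, 1437, 17]);
translate([1385, 176, 410]) cube([93, 1437, 17]);
translate([1517, 176, 410]) cube([93, 1437, 17]);
translate([1649, 176, 410]) cube([93, 1437, 17]);
translate([1781, 176, 410]) cube([93, 1437, 17]);
translate([1913, 176, 410]) cube([93, 1437, 17]);
translate([2045, 176, 410]) cube([93, 1437, 17]);
translate([2177, 176, 410]) cube([93, 1437, 17]);
translate([2309, 176, 410]) cube([93, 1437, 17]);


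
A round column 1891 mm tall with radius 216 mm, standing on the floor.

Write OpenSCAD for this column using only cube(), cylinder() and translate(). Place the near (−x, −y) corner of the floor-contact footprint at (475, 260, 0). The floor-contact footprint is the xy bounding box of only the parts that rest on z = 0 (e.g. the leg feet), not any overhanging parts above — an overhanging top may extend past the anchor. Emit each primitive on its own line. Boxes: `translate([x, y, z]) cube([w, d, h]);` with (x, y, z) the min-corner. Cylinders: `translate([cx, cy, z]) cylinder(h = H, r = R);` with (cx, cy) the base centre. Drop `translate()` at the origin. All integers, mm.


translate([691, 476, 0]) cylinder(h = 1891, r = 216);


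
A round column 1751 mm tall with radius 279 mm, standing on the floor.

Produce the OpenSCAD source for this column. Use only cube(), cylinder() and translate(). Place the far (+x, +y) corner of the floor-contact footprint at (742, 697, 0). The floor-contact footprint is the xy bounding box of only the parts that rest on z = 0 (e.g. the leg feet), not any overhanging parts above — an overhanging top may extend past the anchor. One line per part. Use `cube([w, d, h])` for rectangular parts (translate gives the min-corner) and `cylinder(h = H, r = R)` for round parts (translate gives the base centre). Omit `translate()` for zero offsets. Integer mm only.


translate([463, 418, 0]) cylinder(h = 1751, r = 279);


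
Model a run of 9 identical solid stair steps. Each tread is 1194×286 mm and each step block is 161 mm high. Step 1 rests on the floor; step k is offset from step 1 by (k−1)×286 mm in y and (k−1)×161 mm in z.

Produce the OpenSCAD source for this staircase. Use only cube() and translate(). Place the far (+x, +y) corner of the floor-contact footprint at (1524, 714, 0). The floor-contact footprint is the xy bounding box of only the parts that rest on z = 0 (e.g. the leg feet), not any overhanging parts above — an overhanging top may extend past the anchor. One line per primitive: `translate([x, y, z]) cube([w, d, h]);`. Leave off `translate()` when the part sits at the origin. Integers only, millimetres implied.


translate([330, 428, 0]) cube([1194, 286, 161]);
translate([330, 714, 161]) cube([1194, 286, 161]);
translate([330, 1000, 322]) cube([1194, 286, 161]);
translate([330, 1286, 483]) cube([1194, 286, 161]);
translate([330, 1572, 644]) cube([1194, 286, 161]);
translate([330, 1858, 805]) cube([1194, 286, 161]);
translate([330, 2144, 966]) cube([1194, 286, 161]);
translate([330, 2430, 1127]) cube([1194, 286, 161]);
translate([330, 2716, 1288]) cube([1194, 286, 161]);


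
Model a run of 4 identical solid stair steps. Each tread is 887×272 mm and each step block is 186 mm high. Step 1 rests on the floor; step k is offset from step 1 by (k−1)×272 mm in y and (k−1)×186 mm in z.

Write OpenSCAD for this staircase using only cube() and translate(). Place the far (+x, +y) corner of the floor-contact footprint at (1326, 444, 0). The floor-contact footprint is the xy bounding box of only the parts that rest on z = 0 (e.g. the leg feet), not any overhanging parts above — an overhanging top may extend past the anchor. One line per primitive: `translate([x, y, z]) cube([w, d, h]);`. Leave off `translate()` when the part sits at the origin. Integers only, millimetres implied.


translate([439, 172, 0]) cube([887, 272, 186]);
translate([439, 444, 186]) cube([887, 272, 186]);
translate([439, 716, 372]) cube([887, 272, 186]);
translate([439, 988, 558]) cube([887, 272, 186]);


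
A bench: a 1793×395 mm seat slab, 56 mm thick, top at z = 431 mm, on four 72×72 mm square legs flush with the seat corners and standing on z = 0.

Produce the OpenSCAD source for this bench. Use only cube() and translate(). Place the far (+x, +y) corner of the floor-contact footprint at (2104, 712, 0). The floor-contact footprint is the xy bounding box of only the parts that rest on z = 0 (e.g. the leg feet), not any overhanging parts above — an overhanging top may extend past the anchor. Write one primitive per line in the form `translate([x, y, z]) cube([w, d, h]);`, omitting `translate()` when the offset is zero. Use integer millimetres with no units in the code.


translate([311, 317, 375]) cube([1793, 395, 56]);
translate([311, 317, 0]) cube([72, 72, 375]);
translate([311, 640, 0]) cube([72, 72, 375]);
translate([2032, 317, 0]) cube([72, 72, 375]);
translate([2032, 640, 0]) cube([72, 72, 375]);


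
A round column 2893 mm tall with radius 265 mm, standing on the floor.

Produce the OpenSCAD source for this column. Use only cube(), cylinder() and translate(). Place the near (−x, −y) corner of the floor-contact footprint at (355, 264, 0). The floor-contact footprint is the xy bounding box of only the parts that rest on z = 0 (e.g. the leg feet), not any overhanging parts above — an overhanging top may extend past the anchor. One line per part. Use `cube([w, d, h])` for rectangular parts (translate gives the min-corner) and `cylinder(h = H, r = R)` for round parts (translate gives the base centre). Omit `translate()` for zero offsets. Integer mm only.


translate([620, 529, 0]) cylinder(h = 2893, r = 265);


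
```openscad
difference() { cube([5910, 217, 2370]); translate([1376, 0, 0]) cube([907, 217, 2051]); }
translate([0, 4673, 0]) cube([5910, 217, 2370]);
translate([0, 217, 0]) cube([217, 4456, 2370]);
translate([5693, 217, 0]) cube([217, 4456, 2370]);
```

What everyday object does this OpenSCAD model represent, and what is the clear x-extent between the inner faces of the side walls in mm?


A single room. The interior width is 5476 mm.

Four walls enclosing a rectangle with a door in the front wall — a room. Outside width 5910 minus two 217 mm walls gives 5476 mm.


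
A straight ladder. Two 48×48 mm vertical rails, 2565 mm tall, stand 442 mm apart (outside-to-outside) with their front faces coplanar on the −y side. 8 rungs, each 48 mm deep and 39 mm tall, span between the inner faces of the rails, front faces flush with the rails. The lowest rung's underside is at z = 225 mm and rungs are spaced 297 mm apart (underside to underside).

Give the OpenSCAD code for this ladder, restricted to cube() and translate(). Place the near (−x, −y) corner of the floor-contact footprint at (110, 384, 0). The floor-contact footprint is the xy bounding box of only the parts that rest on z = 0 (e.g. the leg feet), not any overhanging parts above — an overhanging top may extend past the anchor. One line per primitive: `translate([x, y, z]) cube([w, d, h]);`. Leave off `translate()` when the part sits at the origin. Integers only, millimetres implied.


translate([110, 384, 0]) cube([48, 48, 2565]);
translate([504, 384, 0]) cube([48, 48, 2565]);
translate([158, 384, 225]) cube([346, 48, 39]);
translate([158, 384, 522]) cube([346, 48, 39]);
translate([158, 384, 819]) cube([346, 48, 39]);
translate([158, 384, 1116]) cube([346, 48, 39]);
translate([158, 384, 1413]) cube([346, 48, 39]);
translate([158, 384, 1710]) cube([346, 48, 39]);
translate([158, 384, 2007]) cube([346, 48, 39]);
translate([158, 384, 2304]) cube([346, 48, 39]);


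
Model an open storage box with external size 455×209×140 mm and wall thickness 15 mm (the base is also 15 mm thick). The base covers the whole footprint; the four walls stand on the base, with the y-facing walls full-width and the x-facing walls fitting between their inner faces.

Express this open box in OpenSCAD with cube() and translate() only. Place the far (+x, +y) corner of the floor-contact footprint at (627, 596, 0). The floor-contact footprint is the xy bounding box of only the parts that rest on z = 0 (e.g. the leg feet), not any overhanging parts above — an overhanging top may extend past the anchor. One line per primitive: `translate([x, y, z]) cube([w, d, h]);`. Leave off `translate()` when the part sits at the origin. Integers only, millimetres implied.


translate([172, 387, 0]) cube([455, 209, 15]);
translate([172, 387, 15]) cube([455, 15, 125]);
translate([172, 581, 15]) cube([455, 15, 125]);
translate([172, 402, 15]) cube([15, 179, 125]);
translate([612, 402, 15]) cube([15, 179, 125]);


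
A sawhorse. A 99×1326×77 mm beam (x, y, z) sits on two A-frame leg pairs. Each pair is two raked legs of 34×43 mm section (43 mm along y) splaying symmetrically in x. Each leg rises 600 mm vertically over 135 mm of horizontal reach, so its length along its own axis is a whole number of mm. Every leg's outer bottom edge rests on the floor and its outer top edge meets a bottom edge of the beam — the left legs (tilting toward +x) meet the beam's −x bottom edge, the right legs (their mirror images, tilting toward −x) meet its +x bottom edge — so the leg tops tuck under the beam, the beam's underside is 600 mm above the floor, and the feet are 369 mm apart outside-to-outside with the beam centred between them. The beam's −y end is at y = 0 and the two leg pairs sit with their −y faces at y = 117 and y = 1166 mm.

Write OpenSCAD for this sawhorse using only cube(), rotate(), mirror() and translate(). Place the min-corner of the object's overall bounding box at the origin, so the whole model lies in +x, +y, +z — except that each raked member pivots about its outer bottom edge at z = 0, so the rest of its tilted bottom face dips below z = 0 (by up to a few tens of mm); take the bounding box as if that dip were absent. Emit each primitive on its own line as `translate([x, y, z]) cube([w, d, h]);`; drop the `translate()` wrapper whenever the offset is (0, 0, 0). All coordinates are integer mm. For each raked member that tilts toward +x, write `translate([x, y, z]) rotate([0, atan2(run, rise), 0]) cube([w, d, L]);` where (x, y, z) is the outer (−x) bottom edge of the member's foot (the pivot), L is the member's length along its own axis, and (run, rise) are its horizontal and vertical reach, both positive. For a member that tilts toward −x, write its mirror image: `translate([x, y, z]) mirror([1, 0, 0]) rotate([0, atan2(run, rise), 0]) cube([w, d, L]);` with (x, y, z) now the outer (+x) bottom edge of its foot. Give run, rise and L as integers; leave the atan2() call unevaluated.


translate([135, 0, 600]) cube([99, 1326, 77]);
translate([0, 117, 0]) rotate([0, atan2(135, 600), 0]) cube([34, 43, 615]);
translate([369, 117, 0]) mirror([1, 0, 0]) rotate([0, atan2(135, 600), 0]) cube([34, 43, 615]);
translate([0, 1166, 0]) rotate([0, atan2(135, 600), 0]) cube([34, 43, 615]);
translate([369, 1166, 0]) mirror([1, 0, 0]) rotate([0, atan2(135, 600), 0]) cube([34, 43, 615]);


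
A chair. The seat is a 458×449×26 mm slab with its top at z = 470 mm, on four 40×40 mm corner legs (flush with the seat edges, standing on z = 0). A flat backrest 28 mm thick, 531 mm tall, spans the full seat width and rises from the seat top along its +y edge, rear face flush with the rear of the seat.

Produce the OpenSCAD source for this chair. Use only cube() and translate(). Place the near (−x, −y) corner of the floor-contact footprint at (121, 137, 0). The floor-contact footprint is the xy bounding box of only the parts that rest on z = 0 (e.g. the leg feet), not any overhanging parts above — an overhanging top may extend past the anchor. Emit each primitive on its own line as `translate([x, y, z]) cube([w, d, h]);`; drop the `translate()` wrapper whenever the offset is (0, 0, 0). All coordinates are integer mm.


translate([121, 137, 444]) cube([458, 449, 26]);
translate([121, 137, 0]) cube([40, 40, 444]);
translate([539, 137, 0]) cube([40, 40, 444]);
translate([121, 546, 0]) cube([40, 40, 444]);
translate([539, 546, 0]) cube([40, 40, 444]);
translate([121, 558, 470]) cube([458, 28, 531]);


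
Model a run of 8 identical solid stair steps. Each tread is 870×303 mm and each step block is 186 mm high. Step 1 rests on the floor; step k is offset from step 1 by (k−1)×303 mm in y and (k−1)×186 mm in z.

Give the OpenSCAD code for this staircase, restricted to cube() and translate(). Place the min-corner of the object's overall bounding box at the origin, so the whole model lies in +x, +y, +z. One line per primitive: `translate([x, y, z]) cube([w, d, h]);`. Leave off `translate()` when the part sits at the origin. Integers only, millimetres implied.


cube([870, 303, 186]);
translate([0, 303, 186]) cube([870, 303, 186]);
translate([0, 606, 372]) cube([870, 303, 186]);
translate([0, 909, 558]) cube([870, 303, 186]);
translate([0, 1212, 744]) cube([870, 303, 186]);
translate([0, 1515, 930]) cube([870, 303, 186]);
translate([0, 1818, 1116]) cube([870, 303, 186]);
translate([0, 2121, 1302]) cube([870, 303, 186]);


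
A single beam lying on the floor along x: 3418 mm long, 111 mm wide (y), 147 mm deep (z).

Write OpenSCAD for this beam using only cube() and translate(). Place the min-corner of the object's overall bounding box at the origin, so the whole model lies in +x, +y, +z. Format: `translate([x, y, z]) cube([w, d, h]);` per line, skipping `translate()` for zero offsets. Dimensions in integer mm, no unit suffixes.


cube([3418, 111, 147]);


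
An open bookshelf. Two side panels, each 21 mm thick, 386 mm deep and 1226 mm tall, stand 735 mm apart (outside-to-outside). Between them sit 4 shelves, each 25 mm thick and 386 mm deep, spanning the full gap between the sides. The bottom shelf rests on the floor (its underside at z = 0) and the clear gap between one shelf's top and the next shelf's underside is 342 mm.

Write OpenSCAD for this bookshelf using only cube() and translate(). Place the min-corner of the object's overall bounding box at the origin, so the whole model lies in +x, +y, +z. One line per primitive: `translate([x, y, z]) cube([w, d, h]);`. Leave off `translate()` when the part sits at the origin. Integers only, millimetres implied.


cube([21, 386, 1226]);
translate([714, 0, 0]) cube([21, 386, 1226]);
translate([21, 0, 0]) cube([693, 386, 25]);
translate([21, 0, 367]) cube([693, 386, 25]);
translate([21, 0, 734]) cube([693, 386, 25]);
translate([21, 0, 1101]) cube([693, 386, 25]);


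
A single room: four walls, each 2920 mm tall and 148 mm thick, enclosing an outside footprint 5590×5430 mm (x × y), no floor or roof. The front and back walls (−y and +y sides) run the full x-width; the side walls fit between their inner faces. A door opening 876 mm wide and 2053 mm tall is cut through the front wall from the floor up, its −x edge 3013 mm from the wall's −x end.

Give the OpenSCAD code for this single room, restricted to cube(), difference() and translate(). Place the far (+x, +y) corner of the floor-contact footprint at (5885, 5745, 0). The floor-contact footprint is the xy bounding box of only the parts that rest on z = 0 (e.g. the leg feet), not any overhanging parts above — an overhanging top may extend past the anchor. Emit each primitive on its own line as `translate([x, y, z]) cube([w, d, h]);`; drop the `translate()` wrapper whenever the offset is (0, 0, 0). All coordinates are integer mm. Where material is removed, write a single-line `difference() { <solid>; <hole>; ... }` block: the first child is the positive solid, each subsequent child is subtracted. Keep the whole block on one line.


difference() { translate([295, 315, 0]) cube([5590, 148, 2920]); translate([3308, 315, 0]) cube([876, 148, 2053]); }
translate([295, 5597, 0]) cube([5590, 148, 2920]);
translate([295, 463, 0]) cube([148, 5134, 2920]);
translate([5737, 463, 0]) cube([148, 5134, 2920]);


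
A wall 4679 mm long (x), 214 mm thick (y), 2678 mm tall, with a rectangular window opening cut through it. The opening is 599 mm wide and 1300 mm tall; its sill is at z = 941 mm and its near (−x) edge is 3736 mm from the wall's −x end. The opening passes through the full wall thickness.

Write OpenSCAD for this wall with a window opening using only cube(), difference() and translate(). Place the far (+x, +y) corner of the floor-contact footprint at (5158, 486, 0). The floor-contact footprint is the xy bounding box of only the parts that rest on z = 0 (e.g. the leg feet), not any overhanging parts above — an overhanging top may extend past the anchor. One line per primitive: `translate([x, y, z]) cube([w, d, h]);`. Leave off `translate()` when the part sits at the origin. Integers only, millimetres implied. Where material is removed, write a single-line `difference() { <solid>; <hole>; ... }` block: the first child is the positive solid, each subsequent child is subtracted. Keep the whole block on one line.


difference() { translate([479, 272, 0]) cube([4679, 214, 2678]); translate([4215, 272, 941]) cube([599, 214, 1300]); }
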